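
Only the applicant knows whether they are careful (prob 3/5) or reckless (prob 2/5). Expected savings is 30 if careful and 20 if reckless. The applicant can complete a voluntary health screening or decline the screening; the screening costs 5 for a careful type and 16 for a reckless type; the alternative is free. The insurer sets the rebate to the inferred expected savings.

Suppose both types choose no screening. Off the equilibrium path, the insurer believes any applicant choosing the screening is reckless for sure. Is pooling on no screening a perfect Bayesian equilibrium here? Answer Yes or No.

On path, the insurer holds the prior and pays 3/5·30 + 2/5·20 = 26. Off path (the screening), believing reckless, it pays 20.
careful: no screening nets 26; the screening nets 20 − 5 = 15. careful stays.
reckless: no screening nets 26; the screening nets 20 − 16 = 4. reckless stays.
No type deviates, so pooling is sustained.

Yes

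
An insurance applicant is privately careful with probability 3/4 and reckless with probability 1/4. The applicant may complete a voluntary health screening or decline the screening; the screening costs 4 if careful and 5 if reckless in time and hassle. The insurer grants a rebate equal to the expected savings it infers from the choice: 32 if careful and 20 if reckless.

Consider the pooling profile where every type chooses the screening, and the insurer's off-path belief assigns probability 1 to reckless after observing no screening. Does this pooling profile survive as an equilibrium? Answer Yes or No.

Yes

On path, the insurer holds the prior and pays 3/4·32 + 1/4·20 = 29. Off path (no screening), believing reckless, it pays 20.
careful: the screening nets 29 − 4 = 25; no screening nets 20. careful stays.
reckless: the screening nets 29 − 5 = 24; no screening nets 20. reckless stays.
No type deviates, so pooling is sustained.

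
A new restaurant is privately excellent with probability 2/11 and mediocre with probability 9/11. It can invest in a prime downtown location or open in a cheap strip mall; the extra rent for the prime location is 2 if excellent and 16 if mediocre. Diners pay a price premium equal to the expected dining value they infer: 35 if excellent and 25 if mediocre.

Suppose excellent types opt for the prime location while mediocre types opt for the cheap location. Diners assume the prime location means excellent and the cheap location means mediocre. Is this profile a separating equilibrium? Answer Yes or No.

Under these beliefs, the prime location earns price premium 35 and the cheap location earns price premium 25.
excellent: the prime location nets 35 − 2 = 33; the cheap location nets 25. excellent prefers the prime location.
mediocre: the prime location nets 35 − 16 = 19; the cheap location nets 25. mediocre prefers the cheap location.
Neither type deviates, so the separating profile is an equilibrium.

Yes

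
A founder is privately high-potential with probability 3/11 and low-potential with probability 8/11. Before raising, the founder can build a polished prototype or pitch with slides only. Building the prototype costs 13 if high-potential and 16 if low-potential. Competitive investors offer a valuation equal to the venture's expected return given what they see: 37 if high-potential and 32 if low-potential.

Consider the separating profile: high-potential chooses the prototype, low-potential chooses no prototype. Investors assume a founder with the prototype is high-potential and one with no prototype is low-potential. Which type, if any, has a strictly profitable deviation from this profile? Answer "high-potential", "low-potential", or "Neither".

high-potential

The prototype pays 37; no prototype pays 32.
high-potential: assigned the prototype, nets 37 − 13 = 24; deviating to no prototype nets 32.
low-potential: assigned no prototype, nets 32; deviating to the prototype nets 37 − 16 = 21.
The high-potential type gains 8 by deviating.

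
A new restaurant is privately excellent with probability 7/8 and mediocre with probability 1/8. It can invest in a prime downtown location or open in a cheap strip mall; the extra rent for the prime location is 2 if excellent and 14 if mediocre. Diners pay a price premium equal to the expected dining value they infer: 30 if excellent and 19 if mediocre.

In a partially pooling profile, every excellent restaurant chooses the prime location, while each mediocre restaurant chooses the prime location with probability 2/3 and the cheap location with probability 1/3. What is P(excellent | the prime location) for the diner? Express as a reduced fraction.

21/23

P(the prime location) = (7/8)·1 + (1/8)·(2/3) = 23/24.
By Bayes' rule, P(excellent | the prime location) = (7/8) / (23/24) = 21/23.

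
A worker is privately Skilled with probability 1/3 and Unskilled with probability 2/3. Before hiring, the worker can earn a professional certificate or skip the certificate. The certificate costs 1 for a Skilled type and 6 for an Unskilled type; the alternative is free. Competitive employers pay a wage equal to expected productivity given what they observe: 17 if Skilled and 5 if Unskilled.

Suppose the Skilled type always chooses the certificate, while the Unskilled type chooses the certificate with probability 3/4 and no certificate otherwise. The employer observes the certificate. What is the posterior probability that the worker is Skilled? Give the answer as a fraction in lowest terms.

P(the certificate) = (1/3)·1 + (2/3)·(3/4) = 5/6.
By Bayes' rule, P(Skilled | the certificate) = (1/3) / (5/6) = 2/5.

2/5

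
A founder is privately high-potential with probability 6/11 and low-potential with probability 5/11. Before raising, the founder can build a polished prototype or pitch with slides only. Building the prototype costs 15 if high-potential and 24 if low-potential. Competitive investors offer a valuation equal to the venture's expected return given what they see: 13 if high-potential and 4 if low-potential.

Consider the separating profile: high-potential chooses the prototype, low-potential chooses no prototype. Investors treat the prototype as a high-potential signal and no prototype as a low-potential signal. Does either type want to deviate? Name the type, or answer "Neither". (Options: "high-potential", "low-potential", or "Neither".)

The prototype pays 13; no prototype pays 4.
high-potential: assigned the prototype, nets 13 − 15 = -2; deviating to no prototype nets 4.
low-potential: assigned no prototype, nets 4; deviating to the prototype nets 13 − 24 = -11.
The high-potential type gains 6 by deviating.

high-potential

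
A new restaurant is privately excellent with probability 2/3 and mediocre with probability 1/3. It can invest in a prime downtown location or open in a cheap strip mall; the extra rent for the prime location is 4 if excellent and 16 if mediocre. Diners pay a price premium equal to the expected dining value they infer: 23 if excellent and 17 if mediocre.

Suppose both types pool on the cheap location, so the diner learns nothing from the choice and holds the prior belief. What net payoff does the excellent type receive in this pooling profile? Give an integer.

Pooled price premium = 2/3·23 + 1/3·17 = 21.
excellent pays no cost for the cheap location, so net payoff = 21.

21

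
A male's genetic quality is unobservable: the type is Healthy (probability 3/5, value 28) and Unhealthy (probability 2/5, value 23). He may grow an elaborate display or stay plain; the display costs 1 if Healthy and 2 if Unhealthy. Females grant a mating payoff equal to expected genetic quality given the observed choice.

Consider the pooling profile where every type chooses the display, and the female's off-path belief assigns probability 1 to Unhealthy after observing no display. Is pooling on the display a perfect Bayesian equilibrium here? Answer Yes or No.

Yes

On path, the female holds the prior and pays 3/5·28 + 2/5·23 = 26. Off path (no display), believing Unhealthy, it pays 23.
Healthy: the display nets 26 − 1 = 25; no display nets 23. Healthy stays.
Unhealthy: the display nets 26 − 2 = 24; no display nets 23. Unhealthy stays.
No type deviates, so pooling is sustained.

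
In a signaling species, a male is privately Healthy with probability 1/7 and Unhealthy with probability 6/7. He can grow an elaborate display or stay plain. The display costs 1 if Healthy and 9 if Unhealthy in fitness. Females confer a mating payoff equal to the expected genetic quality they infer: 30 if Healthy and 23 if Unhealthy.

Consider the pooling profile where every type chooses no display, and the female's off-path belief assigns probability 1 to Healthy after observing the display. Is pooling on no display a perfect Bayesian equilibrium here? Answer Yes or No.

On path, the female holds the prior and pays 1/7·30 + 6/7·23 = 24. Off path (the display), believing Healthy, it pays 30.
Healthy: no display nets 24; the display nets 30 − 1 = 29. Healthy would deviate.
Unhealthy: no display nets 24; the display nets 30 − 9 = 21. Unhealthy stays.
A type deviates, so pooling fails.

No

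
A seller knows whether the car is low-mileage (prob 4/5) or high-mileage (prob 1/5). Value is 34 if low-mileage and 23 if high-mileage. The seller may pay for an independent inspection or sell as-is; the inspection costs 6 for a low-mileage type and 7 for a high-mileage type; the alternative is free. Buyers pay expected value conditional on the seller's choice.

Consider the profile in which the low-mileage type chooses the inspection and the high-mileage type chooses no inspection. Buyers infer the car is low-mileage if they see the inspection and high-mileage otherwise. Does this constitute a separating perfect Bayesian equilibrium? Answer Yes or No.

No

Under these beliefs, the inspection earns price 34 and no inspection earns price 23.
low-mileage: the inspection nets 34 − 6 = 28; no inspection nets 23. low-mileage prefers the inspection.
high-mileage: the inspection nets 34 − 7 = 27; no inspection nets 23. high-mileage would deviate to the inspection.
high-mileage has a profitable deviation, so the profile is not an equilibrium.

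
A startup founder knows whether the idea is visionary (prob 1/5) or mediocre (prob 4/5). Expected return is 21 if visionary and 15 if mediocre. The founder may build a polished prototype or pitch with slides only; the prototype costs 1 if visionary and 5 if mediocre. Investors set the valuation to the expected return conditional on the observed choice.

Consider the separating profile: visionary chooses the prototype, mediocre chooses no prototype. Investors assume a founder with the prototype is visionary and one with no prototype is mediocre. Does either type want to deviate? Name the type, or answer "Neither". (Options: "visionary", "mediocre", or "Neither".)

mediocre

The prototype pays 21; no prototype pays 15.
visionary: assigned the prototype, nets 21 − 1 = 20; deviating to no prototype nets 15.
mediocre: assigned no prototype, nets 15; deviating to the prototype nets 21 − 5 = 16.
The mediocre type gains 1 by deviating.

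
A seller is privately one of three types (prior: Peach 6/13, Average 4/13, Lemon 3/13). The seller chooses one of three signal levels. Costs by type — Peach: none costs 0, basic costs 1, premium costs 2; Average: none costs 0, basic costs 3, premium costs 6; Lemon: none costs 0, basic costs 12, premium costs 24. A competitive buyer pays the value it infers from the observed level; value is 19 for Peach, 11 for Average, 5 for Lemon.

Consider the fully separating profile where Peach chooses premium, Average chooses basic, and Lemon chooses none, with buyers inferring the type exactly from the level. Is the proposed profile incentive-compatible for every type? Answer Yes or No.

No

Separating prices: premium → 19, basic → 11, none → 5.
Peach (assigned premium): none: 5 − 0 = 5; basic: 11 − 1 = 10; premium: 19 − 2 = 17. Peach stays.
Average (assigned basic): none: 5 − 0 = 5; basic: 11 − 3 = 8; premium: 19 − 6 = 13. Average prefers premium.
Lemon (assigned none): none: 5 − 0 = 5; basic: 11 − 12 = -1; premium: 19 − 24 = -5. Lemon stays.
At least one type deviates; the separating profile fails.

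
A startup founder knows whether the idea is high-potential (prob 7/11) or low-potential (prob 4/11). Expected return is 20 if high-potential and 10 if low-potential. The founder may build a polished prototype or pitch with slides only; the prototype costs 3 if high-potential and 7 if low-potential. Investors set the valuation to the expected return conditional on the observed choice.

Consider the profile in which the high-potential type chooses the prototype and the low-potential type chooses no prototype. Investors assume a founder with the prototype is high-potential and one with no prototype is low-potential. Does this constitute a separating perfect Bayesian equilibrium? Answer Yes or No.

No

Under these beliefs, the prototype earns valuation 20 and no prototype earns valuation 10.
high-potential: the prototype nets 20 − 3 = 17; no prototype nets 10. high-potential prefers the prototype.
low-potential: the prototype nets 20 − 7 = 13; no prototype nets 10. low-potential would deviate to the prototype.
low-potential has a profitable deviation, so the profile is not an equilibrium.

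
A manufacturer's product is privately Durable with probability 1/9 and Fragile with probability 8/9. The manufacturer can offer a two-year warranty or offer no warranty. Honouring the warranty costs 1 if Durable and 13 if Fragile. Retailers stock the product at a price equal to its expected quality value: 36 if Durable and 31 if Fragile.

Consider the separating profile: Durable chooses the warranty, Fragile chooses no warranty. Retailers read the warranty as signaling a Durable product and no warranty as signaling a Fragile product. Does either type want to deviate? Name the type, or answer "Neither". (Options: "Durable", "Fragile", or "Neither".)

The warranty pays 36; no warranty pays 31.
Durable: assigned the warranty, nets 36 − 1 = 35; deviating to no warranty nets 31.
Fragile: assigned no warranty, nets 31; deviating to the warranty nets 36 − 13 = 23.
Both types strictly prefer their assigned action; no profitable deviation.

Neither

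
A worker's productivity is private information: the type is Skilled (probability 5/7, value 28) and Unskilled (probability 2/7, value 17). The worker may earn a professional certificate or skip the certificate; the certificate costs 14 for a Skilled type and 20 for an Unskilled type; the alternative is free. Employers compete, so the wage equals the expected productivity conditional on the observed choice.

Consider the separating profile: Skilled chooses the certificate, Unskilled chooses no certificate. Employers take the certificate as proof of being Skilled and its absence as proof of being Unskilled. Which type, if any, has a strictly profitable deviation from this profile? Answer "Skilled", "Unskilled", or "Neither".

Skilled

The certificate pays 28; no certificate pays 17.
Skilled: assigned the certificate, nets 28 − 14 = 14; deviating to no certificate nets 17.
Unskilled: assigned no certificate, nets 17; deviating to the certificate nets 28 − 20 = 8.
The Skilled type gains 3 by deviating.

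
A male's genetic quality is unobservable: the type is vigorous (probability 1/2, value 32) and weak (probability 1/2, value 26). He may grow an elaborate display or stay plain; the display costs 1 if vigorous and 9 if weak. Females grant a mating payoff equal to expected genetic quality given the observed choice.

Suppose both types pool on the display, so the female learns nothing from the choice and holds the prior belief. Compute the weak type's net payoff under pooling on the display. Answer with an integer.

Pooled mating payoff = 1/2·32 + 1/2·26 = 29.
weak pays cost 9 for the display, so net payoff = 29 − 9 = 20.

20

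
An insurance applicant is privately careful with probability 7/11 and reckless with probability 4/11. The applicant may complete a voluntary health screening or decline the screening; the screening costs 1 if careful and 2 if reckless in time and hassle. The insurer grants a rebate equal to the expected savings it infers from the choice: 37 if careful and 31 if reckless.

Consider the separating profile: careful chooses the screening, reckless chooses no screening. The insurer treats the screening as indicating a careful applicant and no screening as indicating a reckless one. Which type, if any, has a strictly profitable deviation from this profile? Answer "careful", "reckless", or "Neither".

reckless

The screening pays 37; no screening pays 31.
careful: assigned the screening, nets 37 − 1 = 36; deviating to no screening nets 31.
reckless: assigned no screening, nets 31; deviating to the screening nets 37 − 2 = 35.
The reckless type gains 4 by deviating.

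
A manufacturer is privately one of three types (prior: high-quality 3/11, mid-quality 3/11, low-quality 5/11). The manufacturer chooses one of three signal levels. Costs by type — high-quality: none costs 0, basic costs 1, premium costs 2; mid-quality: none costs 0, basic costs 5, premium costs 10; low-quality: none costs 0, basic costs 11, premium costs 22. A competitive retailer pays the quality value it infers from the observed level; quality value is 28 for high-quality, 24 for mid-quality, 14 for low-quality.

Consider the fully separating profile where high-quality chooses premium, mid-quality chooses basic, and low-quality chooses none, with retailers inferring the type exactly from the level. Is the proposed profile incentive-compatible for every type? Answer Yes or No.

Separating prices: premium → 28, basic → 24, none → 14.
high-quality (assigned premium): none: 14 − 0 = 14; basic: 24 − 1 = 23; premium: 28 − 2 = 26. high-quality stays.
mid-quality (assigned basic): none: 14 − 0 = 14; basic: 24 − 5 = 19; premium: 28 − 10 = 18. mid-quality stays.
low-quality (assigned none): none: 14 − 0 = 14; basic: 24 − 11 = 13; premium: 28 − 22 = 6. low-quality stays.
Every type prefers its assigned level; separation holds.

Yes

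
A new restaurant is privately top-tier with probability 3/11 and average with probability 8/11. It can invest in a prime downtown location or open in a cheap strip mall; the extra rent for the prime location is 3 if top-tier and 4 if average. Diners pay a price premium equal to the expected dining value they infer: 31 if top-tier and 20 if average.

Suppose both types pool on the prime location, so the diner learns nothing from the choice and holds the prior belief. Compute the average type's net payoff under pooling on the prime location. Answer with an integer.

19

Pooled price premium = 3/11·31 + 8/11·20 = 23.
average pays cost 4 for the prime location, so net payoff = 23 − 4 = 19.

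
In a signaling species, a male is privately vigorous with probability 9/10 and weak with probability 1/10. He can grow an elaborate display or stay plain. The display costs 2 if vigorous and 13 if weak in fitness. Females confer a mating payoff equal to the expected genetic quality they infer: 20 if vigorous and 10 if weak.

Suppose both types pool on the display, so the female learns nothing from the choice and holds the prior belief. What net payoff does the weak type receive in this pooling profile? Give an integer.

Pooled mating payoff = 9/10·20 + 1/10·10 = 19.
weak pays cost 13 for the display, so net payoff = 19 − 13 = 6.

6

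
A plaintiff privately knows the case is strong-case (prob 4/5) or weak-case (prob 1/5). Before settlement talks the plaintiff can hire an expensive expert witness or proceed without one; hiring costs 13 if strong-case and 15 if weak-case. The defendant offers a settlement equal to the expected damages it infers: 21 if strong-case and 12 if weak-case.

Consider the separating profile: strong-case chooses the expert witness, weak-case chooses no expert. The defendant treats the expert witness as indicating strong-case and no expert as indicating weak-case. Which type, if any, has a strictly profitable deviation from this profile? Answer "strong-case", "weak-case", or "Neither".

The expert witness pays 21; no expert pays 12.
strong-case: assigned the expert witness, nets 21 − 13 = 8; deviating to no expert nets 12.
weak-case: assigned no expert, nets 12; deviating to the expert witness nets 21 − 15 = 6.
The strong-case type gains 4 by deviating.

strong-case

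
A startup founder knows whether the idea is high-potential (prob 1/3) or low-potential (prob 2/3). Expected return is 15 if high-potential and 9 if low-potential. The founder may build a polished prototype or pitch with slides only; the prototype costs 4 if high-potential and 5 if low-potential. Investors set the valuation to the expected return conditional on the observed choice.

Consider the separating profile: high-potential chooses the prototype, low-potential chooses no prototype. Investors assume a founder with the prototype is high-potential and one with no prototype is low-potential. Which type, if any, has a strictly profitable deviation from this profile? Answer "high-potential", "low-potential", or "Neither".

low-potential

The prototype pays 15; no prototype pays 9.
high-potential: assigned the prototype, nets 15 − 4 = 11; deviating to no prototype nets 9.
low-potential: assigned no prototype, nets 9; deviating to the prototype nets 15 − 5 = 10.
The low-potential type gains 1 by deviating.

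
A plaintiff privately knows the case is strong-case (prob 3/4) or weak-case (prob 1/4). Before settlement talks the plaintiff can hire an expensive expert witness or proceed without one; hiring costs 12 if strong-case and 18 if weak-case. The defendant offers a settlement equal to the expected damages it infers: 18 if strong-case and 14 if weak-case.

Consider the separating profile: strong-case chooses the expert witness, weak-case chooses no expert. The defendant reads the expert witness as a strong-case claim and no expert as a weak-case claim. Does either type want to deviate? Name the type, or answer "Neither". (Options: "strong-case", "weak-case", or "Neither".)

strong-case

The expert witness pays 18; no expert pays 14.
strong-case: assigned the expert witness, nets 18 − 12 = 6; deviating to no expert nets 14.
weak-case: assigned no expert, nets 14; deviating to the expert witness nets 18 − 18 = 0.
The strong-case type gains 8 by deviating.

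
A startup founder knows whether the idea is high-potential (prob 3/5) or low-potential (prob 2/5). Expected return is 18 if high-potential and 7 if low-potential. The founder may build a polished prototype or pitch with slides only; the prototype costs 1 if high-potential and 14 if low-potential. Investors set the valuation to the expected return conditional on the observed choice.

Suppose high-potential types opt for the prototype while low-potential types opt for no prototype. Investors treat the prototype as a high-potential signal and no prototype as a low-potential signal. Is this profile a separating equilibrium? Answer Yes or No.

Yes

Under these beliefs, the prototype earns valuation 18 and no prototype earns valuation 7.
high-potential: the prototype nets 18 − 1 = 17; no prototype nets 7. high-potential prefers the prototype.
low-potential: the prototype nets 18 − 14 = 4; no prototype nets 7. low-potential prefers no prototype.
Neither type deviates, so the separating profile is an equilibrium.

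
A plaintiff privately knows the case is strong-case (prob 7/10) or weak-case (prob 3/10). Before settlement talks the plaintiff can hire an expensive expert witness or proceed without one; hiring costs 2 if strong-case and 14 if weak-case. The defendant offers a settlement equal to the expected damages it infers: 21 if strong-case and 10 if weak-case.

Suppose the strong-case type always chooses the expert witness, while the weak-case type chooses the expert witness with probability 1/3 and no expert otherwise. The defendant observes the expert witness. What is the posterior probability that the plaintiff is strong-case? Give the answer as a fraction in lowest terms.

P(the expert witness) = (7/10)·1 + (3/10)·(1/3) = 4/5.
By Bayes' rule, P(strong-case | the expert witness) = (7/10) / (4/5) = 7/8.

7/8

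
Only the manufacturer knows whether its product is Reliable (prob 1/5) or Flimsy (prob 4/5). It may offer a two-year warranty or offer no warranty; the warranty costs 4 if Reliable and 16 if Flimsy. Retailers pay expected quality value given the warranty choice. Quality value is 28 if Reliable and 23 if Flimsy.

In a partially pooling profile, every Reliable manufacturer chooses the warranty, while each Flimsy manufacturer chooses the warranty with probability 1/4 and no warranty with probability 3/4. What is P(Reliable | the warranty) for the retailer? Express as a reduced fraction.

P(the warranty) = (1/5)·1 + (4/5)·(1/4) = 2/5.
By Bayes' rule, P(Reliable | the warranty) = (1/5) / (2/5) = 1/2.

1/2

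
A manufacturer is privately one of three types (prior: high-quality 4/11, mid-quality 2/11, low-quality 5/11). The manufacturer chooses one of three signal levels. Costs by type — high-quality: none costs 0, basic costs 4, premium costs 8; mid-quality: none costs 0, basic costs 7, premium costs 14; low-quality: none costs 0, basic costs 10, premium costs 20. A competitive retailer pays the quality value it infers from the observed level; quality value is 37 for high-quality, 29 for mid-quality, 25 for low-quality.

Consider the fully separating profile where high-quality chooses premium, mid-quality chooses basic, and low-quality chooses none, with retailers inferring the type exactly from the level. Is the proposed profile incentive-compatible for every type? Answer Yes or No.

Separating prices: premium → 37, basic → 29, none → 25.
high-quality (assigned premium): none: 25 − 0 = 25; basic: 29 − 4 = 25; premium: 37 − 8 = 29. high-quality stays.
mid-quality (assigned basic): none: 25 − 0 = 25; basic: 29 − 7 = 22; premium: 37 − 14 = 23. mid-quality prefers none.
low-quality (assigned none): none: 25 − 0 = 25; basic: 29 − 10 = 19; premium: 37 − 20 = 17. low-quality stays.
At least one type deviates; the separating profile fails.

No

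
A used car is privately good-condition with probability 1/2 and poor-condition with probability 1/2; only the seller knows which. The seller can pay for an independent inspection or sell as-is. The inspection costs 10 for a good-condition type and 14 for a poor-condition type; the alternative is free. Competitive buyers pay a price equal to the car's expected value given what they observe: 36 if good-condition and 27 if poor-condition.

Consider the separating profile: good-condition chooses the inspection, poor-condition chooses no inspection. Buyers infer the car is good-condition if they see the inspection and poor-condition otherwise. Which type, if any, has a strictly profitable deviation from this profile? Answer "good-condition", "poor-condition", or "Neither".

The inspection pays 36; no inspection pays 27.
good-condition: assigned the inspection, nets 36 − 10 = 26; deviating to no inspection nets 27.
poor-condition: assigned no inspection, nets 27; deviating to the inspection nets 36 − 14 = 22.
The good-condition type gains 1 by deviating.

good-condition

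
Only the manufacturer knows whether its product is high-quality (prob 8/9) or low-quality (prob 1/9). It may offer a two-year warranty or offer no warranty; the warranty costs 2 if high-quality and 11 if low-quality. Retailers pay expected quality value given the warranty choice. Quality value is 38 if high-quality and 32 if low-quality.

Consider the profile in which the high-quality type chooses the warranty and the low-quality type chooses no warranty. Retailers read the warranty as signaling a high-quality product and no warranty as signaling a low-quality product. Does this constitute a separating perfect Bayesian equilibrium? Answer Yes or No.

Yes

Under these beliefs, the warranty earns price 38 and no warranty earns price 32.
high-quality: the warranty nets 38 − 2 = 36; no warranty nets 32. high-quality prefers the warranty.
low-quality: the warranty nets 38 − 11 = 27; no warranty nets 32. low-quality prefers no warranty.
Neither type deviates, so the separating profile is an equilibrium.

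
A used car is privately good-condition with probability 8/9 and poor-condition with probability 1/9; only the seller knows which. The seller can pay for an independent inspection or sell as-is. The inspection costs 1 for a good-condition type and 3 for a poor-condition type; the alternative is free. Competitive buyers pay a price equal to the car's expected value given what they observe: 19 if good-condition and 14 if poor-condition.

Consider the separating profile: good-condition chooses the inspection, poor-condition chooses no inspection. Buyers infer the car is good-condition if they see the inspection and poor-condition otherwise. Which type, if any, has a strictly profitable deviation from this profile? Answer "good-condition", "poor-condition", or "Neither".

The inspection pays 19; no inspection pays 14.
good-condition: assigned the inspection, nets 19 − 1 = 18; deviating to no inspection nets 14.
poor-condition: assigned no inspection, nets 14; deviating to the inspection nets 19 − 3 = 16.
The poor-condition type gains 2 by deviating.

poor-condition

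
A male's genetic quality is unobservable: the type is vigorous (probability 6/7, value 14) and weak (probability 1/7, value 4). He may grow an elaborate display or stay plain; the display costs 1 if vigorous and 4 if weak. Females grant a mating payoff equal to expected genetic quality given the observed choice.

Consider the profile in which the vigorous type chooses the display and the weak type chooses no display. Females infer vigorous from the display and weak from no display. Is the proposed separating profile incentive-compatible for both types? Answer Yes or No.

No

Under these beliefs, the display earns mating payoff 14 and no display earns mating payoff 4.
vigorous: the display nets 14 − 1 = 13; no display nets 4. vigorous prefers the display.
weak: the display nets 14 − 4 = 10; no display nets 4. weak would deviate to the display.
weak has a profitable deviation, so the profile is not an equilibrium.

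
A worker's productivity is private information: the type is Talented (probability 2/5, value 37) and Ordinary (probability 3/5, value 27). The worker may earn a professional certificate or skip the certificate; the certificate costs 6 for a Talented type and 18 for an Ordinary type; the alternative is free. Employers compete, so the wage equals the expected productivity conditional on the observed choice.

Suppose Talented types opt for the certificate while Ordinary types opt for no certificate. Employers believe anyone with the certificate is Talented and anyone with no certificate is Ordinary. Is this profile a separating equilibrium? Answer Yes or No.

Yes

Under these beliefs, the certificate earns wage 37 and no certificate earns wage 27.
Talented: the certificate nets 37 − 6 = 31; no certificate nets 27. Talented prefers the certificate.
Ordinary: the certificate nets 37 − 18 = 19; no certificate nets 27. Ordinary prefers no certificate.
Neither type deviates, so the separating profile is an equilibrium.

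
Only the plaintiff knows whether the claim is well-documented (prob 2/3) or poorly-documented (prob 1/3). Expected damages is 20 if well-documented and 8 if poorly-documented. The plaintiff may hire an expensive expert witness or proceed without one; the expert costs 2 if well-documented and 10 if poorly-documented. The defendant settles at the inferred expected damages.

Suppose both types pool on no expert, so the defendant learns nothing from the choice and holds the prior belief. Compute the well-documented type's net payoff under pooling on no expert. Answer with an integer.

16

Pooled settlement = 2/3·20 + 1/3·8 = 16.
well-documented pays no cost for no expert, so net payoff = 16.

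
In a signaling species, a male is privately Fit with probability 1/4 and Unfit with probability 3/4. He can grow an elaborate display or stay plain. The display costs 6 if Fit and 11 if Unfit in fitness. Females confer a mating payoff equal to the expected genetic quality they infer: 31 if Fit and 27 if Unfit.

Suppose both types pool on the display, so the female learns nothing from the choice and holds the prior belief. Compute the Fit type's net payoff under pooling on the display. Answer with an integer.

22

Pooled mating payoff = 1/4·31 + 3/4·27 = 28.
Fit pays cost 6 for the display, so net payoff = 28 − 6 = 22.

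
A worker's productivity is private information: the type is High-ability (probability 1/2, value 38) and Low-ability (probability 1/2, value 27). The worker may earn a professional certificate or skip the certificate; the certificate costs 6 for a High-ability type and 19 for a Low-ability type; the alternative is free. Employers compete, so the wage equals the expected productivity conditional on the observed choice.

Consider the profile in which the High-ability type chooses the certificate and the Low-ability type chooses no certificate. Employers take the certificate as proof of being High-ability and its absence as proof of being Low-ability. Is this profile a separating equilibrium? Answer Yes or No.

Under these beliefs, the certificate earns wage 38 and no certificate earns wage 27.
High-ability: the certificate nets 38 − 6 = 32; no certificate nets 27. High-ability prefers the certificate.
Low-ability: the certificate nets 38 − 19 = 19; no certificate nets 27. Low-ability prefers no certificate.
Neither type deviates, so the separating profile is an equilibrium.

Yes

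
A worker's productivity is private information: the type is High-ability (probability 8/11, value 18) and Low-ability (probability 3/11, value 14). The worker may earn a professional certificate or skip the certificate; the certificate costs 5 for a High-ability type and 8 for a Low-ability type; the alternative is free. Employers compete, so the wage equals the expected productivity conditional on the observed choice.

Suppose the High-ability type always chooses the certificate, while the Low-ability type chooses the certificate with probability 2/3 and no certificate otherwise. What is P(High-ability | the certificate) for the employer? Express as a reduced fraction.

P(the certificate) = (8/11)·1 + (3/11)·(2/3) = 10/11.
By Bayes' rule, P(High-ability | the certificate) = (8/11) / (10/11) = 4/5.

4/5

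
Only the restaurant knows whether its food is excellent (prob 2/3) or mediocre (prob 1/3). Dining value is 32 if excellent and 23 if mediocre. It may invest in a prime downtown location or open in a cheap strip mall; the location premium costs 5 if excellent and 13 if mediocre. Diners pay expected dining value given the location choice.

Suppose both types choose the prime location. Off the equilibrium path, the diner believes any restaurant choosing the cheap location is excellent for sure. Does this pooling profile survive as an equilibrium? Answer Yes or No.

No

On path, the diner holds the prior and pays 2/3·32 + 1/3·23 = 29. Off path (the cheap location), believing excellent, it pays 32.
excellent: the prime location nets 29 − 5 = 24; the cheap location nets 32. excellent would deviate.
mediocre: the prime location nets 29 − 13 = 16; the cheap location nets 32. mediocre would deviate.
A type deviates, so pooling fails.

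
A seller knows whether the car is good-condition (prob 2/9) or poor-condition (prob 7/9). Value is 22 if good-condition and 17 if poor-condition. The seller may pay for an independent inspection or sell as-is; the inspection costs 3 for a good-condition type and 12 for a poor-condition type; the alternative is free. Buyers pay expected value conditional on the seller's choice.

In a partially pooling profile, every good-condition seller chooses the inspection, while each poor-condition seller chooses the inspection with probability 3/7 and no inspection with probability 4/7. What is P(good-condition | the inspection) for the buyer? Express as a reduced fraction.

2/5

P(the inspection) = (2/9)·1 + (7/9)·(3/7) = 5/9.
By Bayes' rule, P(good-condition | the inspection) = (2/9) / (5/9) = 2/5.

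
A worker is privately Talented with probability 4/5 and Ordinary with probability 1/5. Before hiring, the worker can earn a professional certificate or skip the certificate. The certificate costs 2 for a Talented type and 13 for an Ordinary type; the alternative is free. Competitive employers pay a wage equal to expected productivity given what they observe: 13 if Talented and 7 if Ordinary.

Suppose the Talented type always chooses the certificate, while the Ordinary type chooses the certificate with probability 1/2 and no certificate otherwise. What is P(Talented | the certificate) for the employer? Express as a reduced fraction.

8/9

P(the certificate) = (4/5)·1 + (1/5)·(1/2) = 9/10.
By Bayes' rule, P(Talented | the certificate) = (4/5) / (9/10) = 8/9.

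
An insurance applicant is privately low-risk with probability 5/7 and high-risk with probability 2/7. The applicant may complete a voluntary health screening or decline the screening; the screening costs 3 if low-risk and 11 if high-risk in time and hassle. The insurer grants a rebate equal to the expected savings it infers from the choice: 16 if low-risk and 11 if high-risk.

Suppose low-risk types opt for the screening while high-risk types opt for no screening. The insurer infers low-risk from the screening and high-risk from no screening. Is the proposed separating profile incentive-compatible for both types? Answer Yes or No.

Under these beliefs, the screening earns rebate 16 and no screening earns rebate 11.
low-risk: the screening nets 16 − 3 = 13; no screening nets 11. low-risk prefers the screening.
high-risk: the screening nets 16 − 11 = 5; no screening nets 11. high-risk prefers no screening.
Neither type deviates, so the separating profile is an equilibrium.

Yes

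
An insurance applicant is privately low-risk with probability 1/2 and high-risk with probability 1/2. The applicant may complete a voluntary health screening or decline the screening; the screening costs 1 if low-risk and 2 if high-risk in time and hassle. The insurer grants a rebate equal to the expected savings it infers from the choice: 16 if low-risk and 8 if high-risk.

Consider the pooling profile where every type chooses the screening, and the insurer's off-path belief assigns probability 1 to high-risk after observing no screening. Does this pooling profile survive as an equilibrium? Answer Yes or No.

Yes

On path, the insurer holds the prior and pays 1/2·16 + 1/2·8 = 12. Off path (no screening), believing high-risk, it pays 8.
low-risk: the screening nets 12 − 1 = 11; no screening nets 8. low-risk stays.
high-risk: the screening nets 12 − 2 = 10; no screening nets 8. high-risk stays.
No type deviates, so pooling is sustained.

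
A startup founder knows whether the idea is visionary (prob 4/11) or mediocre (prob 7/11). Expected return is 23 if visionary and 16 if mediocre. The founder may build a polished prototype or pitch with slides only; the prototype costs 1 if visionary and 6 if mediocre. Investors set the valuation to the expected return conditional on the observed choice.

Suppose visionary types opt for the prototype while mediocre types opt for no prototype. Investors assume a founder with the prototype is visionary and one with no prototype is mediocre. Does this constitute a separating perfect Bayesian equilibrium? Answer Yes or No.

No

Under these beliefs, the prototype earns valuation 23 and no prototype earns valuation 16.
visionary: the prototype nets 23 − 1 = 22; no prototype nets 16. visionary prefers the prototype.
mediocre: the prototype nets 23 − 6 = 17; no prototype nets 16. mediocre would deviate to the prototype.
mediocre has a profitable deviation, so the profile is not an equilibrium.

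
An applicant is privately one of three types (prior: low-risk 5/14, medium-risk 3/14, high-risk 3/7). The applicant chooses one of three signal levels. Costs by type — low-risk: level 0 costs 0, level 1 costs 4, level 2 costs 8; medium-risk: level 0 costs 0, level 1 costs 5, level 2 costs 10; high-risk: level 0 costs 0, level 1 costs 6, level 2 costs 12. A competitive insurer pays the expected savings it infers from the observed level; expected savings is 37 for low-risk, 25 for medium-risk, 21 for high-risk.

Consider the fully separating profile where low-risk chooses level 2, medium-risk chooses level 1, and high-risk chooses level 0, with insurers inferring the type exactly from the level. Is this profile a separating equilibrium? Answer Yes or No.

Separating rebates: level 2 → 37, level 1 → 25, level 0 → 21.
low-risk (assigned level 2): level 0: 21 − 0 = 21; level 1: 25 − 4 = 21; level 2: 37 − 8 = 29. low-risk stays.
medium-risk (assigned level 1): level 0: 21 − 0 = 21; level 1: 25 − 5 = 20; level 2: 37 − 10 = 27. medium-risk prefers level 2.
high-risk (assigned level 0): level 0: 21 − 0 = 21; level 1: 25 − 6 = 19; level 2: 37 − 12 = 25. high-risk prefers level 2.
At least one type deviates; the separating profile fails.

No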